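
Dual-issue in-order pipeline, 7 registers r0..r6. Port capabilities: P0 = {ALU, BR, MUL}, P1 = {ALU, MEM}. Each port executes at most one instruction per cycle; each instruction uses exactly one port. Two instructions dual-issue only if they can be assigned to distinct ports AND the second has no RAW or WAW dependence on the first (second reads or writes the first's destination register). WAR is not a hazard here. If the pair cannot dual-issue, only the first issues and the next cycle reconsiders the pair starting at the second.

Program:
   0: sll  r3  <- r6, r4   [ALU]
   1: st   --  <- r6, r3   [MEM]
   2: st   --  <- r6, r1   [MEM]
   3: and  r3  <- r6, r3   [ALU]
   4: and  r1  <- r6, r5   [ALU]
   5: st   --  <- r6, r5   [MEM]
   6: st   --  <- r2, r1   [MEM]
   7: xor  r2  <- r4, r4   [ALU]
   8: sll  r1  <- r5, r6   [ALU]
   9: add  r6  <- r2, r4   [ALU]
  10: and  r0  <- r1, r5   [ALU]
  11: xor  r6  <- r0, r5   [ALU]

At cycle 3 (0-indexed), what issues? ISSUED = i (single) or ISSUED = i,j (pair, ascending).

#0 head=0: sll i0 RAW r3
#1 head=1: st i1 no-port MEM/MEM
#2 head=2: st;and i2&i3 dual
#3 head=4: and;st i4&i5 dual
#4 head=6: st;xor i6&i7 dual
#5 head=8: sll;add i8&i9 dual
#6 head=10: and i10 RAW r0
#7 head=11: xor i11 tail

ISSUED = 4,5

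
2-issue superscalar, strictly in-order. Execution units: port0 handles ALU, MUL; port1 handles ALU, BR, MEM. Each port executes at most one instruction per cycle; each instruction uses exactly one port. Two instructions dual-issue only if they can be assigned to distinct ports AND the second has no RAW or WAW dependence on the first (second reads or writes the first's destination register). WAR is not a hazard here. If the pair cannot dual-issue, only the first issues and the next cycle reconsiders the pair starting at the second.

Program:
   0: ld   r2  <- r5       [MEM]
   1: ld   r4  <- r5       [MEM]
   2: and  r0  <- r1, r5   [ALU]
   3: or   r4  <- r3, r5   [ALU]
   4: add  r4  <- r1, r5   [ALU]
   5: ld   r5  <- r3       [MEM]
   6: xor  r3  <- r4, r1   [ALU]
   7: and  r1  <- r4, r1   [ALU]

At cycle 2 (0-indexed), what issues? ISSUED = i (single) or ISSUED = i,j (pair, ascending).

ISSUED = 3

c0: i0 ld  no-port MEM/MEM
c1: i1+i2 ld/and  2-wide
c2: i3 or  WAW r4
c3: i4+i5 add/ld  2-wide
c4: i6+i7 xor/and  2-wide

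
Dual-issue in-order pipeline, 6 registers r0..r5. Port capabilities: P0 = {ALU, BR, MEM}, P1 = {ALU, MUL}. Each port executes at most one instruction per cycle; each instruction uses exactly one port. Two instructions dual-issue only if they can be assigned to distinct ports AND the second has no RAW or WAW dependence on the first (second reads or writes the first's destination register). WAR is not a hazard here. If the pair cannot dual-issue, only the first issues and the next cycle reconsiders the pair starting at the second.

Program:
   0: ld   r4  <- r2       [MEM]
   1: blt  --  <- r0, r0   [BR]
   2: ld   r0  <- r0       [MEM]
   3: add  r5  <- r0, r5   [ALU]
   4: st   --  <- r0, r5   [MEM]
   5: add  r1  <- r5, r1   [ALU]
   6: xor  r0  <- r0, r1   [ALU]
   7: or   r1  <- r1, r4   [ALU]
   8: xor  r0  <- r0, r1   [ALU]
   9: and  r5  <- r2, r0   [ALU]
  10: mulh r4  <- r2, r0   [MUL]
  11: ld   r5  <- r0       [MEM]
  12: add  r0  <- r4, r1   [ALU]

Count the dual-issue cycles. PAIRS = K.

t=0 i0:ld.MEM ; no-port MEM/BR
t=1 i1:blt.BR ; no-port BR/MEM
t=2 i2:ld.MEM ; RAW r0
t=3 i3:add.ALU ; RAW r5
t=4 i4&i5:st.MEM;add.ALU ; pair
t=5 i6&i7:xor.ALU;or.ALU ; pair
t=6 i8:xor.ALU ; RAW r0
t=7 i9&i10:and.ALU;mulh.MUL ; pair
t=8 i11&i12:ld.MEM;add.ALU ; pair

PAIRS = 4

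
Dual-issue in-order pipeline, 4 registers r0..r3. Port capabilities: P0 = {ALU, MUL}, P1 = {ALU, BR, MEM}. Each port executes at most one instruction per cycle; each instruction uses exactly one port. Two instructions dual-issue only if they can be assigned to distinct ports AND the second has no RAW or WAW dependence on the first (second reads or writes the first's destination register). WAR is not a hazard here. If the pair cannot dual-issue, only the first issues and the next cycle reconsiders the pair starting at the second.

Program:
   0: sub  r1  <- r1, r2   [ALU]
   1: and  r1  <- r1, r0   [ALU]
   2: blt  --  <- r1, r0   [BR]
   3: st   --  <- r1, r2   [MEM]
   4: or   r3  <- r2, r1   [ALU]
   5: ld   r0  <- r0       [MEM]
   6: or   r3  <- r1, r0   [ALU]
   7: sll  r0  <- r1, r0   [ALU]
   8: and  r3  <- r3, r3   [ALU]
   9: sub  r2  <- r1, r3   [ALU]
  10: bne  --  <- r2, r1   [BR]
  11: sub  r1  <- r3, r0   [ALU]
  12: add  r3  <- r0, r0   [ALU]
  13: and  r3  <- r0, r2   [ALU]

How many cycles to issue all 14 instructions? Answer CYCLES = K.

CYCLES = 11

[0] i0  sub.ALU  -- RAW+WAW r1
[1] i1  and.ALU  -- RAW r1
[2] i2  blt.BR  -- no-port BR/MEM
[3] i3&i4  st.MEM+or.ALU  -- 2-wide
[4] i5  ld.MEM  -- RAW r0
[5] i6&i7  or.ALU+sll.ALU  -- 2-wide
[6] i8  and.ALU  -- RAW r3
[7] i9  sub.ALU  -- RAW r2
[8] i10&i11  bne.BR+sub.ALU  -- 2-wide
[9] i12  add.ALU  -- WAW r3
[10] i13  and.ALU  -- tail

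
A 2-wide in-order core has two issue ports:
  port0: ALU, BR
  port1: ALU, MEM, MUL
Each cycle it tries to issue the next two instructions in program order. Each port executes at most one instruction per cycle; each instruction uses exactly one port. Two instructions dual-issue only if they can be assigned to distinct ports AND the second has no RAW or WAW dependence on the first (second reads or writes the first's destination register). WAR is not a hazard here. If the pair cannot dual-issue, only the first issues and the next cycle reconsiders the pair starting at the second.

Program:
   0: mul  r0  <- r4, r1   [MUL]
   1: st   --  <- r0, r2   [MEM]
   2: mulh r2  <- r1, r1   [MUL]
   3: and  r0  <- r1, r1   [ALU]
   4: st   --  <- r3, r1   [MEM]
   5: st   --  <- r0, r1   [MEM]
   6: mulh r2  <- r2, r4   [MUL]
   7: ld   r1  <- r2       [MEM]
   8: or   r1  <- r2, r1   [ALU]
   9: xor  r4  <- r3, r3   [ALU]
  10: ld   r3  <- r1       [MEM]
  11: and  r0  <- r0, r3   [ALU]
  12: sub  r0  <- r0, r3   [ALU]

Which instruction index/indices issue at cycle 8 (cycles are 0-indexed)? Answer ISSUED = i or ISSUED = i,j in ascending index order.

ISSUED = 10

c0: i0 mul.MUL  no-port MUL/MEM
c1: i1 st.MEM  no-port MEM/MUL
c2: i2,i3 mulh.MUL+and.ALU  dual
c3: i4 st.MEM  no-port MEM/MEM
c4: i5 st.MEM  no-port MEM/MUL
c5: i6 mulh.MUL  no-port MUL/MEM
c6: i7 ld.MEM  RAW+WAW r1
c7: i8,i9 or.ALU+xor.ALU  dual
c8: i10 ld.MEM  RAW r3
c9: i11 and.ALU  RAW+WAW r0
c10: i12 sub.ALU  tail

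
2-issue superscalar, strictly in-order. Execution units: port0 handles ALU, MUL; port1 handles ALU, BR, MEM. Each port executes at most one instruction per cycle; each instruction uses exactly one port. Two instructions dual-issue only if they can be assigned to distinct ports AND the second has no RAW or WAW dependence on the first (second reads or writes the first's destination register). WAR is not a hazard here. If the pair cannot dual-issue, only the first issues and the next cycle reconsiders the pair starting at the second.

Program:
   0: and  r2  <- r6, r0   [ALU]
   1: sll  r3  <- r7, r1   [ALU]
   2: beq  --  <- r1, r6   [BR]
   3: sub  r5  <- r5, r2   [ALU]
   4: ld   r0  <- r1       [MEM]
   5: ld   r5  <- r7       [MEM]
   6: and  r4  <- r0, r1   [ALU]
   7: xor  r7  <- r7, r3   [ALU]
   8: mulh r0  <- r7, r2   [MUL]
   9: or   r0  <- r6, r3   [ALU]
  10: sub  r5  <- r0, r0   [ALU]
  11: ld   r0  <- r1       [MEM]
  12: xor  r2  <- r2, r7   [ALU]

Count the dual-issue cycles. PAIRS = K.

PAIRS = 4

[0] i0+i1  and sll  -- pair
[1] i2+i3  beq sub  -- pair
[2] i4  ld  -- no-port MEM/MEM
[3] i5+i6  ld and  -- pair
[4] i7  xor  -- RAW r7
[5] i8  mulh  -- WAW r0
[6] i9  or  -- RAW r0
[7] i10+i11  sub ld  -- pair
[8] i12  xor  -- tail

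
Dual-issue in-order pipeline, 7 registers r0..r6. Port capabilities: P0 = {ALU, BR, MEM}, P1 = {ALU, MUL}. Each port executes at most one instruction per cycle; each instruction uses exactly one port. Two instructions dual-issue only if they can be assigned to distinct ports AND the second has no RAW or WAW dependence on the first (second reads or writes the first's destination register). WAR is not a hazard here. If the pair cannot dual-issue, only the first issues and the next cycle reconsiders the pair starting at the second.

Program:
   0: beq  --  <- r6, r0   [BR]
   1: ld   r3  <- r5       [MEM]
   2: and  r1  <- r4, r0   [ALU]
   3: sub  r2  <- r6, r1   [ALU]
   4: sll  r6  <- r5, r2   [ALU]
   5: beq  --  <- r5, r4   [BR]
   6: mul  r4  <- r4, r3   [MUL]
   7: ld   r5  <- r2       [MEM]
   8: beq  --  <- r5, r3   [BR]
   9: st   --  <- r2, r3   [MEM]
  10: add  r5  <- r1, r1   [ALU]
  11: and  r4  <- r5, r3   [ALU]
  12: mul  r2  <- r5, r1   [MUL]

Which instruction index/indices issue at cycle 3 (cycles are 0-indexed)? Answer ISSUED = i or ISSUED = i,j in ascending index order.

[0] i0  beq  -- no-port BR/MEM
[1] i1&i2  ld+and  -- dual
[2] i3  sub  -- RAW r2
[3] i4&i5  sll+beq  -- dual
[4] i6&i7  mul+ld  -- dual
[5] i8  beq  -- no-port BR/MEM
[6] i9&i10  st+add  -- dual
[7] i11&i12  and+mul  -- dual

ISSUED = 4,5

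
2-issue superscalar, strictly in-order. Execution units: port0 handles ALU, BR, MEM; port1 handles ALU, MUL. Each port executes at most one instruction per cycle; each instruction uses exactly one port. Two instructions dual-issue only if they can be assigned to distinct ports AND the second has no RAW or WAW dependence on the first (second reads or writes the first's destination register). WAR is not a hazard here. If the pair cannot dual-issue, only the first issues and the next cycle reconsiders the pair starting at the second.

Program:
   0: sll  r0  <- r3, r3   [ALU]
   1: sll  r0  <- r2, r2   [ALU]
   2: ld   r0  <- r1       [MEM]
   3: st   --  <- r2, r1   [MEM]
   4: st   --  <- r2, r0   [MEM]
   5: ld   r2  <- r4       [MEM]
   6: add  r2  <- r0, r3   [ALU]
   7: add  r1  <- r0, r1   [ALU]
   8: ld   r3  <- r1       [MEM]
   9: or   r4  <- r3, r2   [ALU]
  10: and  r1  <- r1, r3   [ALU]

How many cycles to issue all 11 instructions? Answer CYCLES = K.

CYCLES = 9

[0] i0  sll  -- WAW r0
[1] i1  sll  -- WAW r0
[2] i2  ld  -- no-port MEM/MEM
[3] i3  st  -- no-port MEM/MEM
[4] i4  st  -- no-port MEM/MEM
[5] i5  ld  -- WAW r2
[6] i6+i7  add/add  -- dual
[7] i8  ld  -- RAW r3
[8] i9+i10  or/and  -- dual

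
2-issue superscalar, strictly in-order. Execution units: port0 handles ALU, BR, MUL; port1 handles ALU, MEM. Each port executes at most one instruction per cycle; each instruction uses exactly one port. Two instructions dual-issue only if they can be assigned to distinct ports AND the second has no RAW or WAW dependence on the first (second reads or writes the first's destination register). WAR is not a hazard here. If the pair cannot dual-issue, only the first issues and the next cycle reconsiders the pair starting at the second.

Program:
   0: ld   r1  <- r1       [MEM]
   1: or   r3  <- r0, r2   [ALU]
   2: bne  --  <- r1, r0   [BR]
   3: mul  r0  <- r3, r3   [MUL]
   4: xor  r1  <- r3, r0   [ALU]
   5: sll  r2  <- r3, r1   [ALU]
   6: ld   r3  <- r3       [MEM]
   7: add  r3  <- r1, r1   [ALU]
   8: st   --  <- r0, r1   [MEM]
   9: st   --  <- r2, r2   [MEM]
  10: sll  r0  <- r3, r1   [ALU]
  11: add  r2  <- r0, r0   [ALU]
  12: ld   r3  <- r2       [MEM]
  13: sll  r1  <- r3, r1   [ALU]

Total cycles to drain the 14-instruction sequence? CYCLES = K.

CYCLES = 10

[0] i0+i1  ld;or  -- 2-wide
[1] i2  bne  -- no-port BR/MUL
[2] i3  mul  -- RAW r0
[3] i4  xor  -- RAW r1
[4] i5+i6  sll;ld  -- 2-wide
[5] i7+i8  add;st  -- 2-wide
[6] i9+i10  st;sll  -- 2-wide
[7] i11  add  -- RAW r2
[8] i12  ld  -- RAW r3
[9] i13  sll  -- tail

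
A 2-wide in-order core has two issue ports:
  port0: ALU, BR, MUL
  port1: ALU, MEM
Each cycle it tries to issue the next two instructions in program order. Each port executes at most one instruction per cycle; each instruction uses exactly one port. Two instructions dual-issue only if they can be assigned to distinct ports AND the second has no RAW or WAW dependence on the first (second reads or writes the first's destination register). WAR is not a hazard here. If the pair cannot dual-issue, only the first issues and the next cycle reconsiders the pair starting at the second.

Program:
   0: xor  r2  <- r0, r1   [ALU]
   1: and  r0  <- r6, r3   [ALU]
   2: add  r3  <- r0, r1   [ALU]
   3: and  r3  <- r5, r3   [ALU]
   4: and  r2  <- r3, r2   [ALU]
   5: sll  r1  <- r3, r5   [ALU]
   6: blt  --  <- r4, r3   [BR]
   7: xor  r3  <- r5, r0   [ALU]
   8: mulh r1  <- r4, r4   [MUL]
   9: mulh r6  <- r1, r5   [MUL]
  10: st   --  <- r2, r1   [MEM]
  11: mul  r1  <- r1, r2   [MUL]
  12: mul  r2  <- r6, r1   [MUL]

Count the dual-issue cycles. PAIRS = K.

t=0 i0,i1:xor/and ; 2-wide
t=1 i2:add ; RAW+WAW r3
t=2 i3:and ; RAW r3
t=3 i4,i5:and/sll ; 2-wide
t=4 i6,i7:blt/xor ; 2-wide
t=5 i8:mulh ; no-port MUL/MUL
t=6 i9,i10:mulh/st ; 2-wide
t=7 i11:mul ; no-port MUL/MUL
t=8 i12:mul ; tail

PAIRS = 4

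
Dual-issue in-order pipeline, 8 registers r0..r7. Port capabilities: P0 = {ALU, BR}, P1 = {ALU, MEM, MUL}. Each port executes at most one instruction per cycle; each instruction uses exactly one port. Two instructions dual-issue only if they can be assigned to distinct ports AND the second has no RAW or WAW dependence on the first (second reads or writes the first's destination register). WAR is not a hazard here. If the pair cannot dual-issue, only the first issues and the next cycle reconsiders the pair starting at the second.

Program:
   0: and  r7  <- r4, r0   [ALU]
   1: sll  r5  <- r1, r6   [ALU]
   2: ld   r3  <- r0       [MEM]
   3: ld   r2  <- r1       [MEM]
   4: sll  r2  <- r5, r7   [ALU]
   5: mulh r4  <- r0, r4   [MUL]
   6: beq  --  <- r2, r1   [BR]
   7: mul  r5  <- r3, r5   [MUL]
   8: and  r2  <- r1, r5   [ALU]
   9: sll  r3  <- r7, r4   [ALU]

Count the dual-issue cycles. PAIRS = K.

  cy0 -> i0/i1 (and.ALU/sll.ALU) dual
  cy1 -> i2 (ld.MEM) no-port MEM/MEM
  cy2 -> i3 (ld.MEM) WAW r2
  cy3 -> i4/i5 (sll.ALU/mulh.MUL) dual
  cy4 -> i6/i7 (beq.BR/mul.MUL) dual
  cy5 -> i8/i9 (and.ALU/sll.ALU) dual

PAIRS = 4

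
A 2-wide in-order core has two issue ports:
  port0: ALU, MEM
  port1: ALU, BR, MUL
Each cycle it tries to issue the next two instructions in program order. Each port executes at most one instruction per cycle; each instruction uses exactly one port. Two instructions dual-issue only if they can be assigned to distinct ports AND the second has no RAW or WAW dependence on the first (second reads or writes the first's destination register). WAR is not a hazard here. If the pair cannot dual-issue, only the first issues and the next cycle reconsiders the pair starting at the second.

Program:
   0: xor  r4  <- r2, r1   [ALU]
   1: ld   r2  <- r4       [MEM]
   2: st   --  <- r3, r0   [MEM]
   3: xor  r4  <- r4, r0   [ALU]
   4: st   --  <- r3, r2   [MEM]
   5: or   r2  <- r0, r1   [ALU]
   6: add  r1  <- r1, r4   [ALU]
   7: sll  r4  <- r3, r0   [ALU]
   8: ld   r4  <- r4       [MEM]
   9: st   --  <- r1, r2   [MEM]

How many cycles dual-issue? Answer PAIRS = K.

PAIRS = 3

  cy0 -> i0 (xor.ALU) RAW r4
  cy1 -> i1 (ld.MEM) no-port MEM/MEM
  cy2 -> i2,i3 (st.MEM/xor.ALU) 2-wide
  cy3 -> i4,i5 (st.MEM/or.ALU) 2-wide
  cy4 -> i6,i7 (add.ALU/sll.ALU) 2-wide
  cy5 -> i8 (ld.MEM) no-port MEM/MEM
  cy6 -> i9 (st.MEM) tail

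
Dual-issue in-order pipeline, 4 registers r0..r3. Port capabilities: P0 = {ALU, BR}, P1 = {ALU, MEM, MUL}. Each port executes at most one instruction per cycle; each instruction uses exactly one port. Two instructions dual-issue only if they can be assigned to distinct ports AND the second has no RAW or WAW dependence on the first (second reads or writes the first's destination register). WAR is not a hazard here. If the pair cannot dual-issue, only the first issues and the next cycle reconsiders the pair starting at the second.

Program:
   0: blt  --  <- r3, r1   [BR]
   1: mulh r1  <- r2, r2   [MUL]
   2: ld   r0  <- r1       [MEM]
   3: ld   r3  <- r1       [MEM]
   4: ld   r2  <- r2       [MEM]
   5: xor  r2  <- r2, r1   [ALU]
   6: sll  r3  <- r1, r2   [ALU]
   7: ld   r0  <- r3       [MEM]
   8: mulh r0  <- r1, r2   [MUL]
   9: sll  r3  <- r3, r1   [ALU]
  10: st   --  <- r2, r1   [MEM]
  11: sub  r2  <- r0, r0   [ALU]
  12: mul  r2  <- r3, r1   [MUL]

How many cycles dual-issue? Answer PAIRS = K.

PAIRS = 3

#0 head=0: blt/mulh i0+i1 pair
#1 head=2: ld i2 no-port MEM/MEM
#2 head=3: ld i3 no-port MEM/MEM
#3 head=4: ld i4 RAW+WAW r2
#4 head=5: xor i5 RAW r2
#5 head=6: sll i6 RAW r3
#6 head=7: ld i7 no-port MEM/MUL
#7 head=8: mulh/sll i8+i9 pair
#8 head=10: st/sub i10+i11 pair
#9 head=12: mul i12 tail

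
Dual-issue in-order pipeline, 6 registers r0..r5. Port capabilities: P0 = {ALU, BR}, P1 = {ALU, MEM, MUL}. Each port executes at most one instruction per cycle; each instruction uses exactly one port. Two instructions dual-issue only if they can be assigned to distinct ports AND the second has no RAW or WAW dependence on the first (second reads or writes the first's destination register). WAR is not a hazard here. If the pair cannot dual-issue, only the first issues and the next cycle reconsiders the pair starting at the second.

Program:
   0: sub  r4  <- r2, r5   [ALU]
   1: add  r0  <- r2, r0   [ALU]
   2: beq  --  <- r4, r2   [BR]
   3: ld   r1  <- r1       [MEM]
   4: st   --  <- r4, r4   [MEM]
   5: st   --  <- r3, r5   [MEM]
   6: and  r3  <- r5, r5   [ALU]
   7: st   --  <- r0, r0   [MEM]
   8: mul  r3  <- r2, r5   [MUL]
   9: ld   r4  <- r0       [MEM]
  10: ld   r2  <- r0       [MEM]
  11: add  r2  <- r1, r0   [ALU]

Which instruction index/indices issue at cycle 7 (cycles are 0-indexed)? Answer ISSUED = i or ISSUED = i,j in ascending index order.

ISSUED = 10

0. sub.ALU add.ALU @i0&i1  | pair
1. beq.BR ld.MEM @i2&i3  | pair
2. st.MEM @i4  | no-port MEM/MEM
3. st.MEM and.ALU @i5&i6  | pair
4. st.MEM @i7  | no-port MEM/MUL
5. mul.MUL @i8  | no-port MUL/MEM
6. ld.MEM @i9  | no-port MEM/MEM
7. ld.MEM @i10  | WAW r2
8. add.ALU @i11  | tail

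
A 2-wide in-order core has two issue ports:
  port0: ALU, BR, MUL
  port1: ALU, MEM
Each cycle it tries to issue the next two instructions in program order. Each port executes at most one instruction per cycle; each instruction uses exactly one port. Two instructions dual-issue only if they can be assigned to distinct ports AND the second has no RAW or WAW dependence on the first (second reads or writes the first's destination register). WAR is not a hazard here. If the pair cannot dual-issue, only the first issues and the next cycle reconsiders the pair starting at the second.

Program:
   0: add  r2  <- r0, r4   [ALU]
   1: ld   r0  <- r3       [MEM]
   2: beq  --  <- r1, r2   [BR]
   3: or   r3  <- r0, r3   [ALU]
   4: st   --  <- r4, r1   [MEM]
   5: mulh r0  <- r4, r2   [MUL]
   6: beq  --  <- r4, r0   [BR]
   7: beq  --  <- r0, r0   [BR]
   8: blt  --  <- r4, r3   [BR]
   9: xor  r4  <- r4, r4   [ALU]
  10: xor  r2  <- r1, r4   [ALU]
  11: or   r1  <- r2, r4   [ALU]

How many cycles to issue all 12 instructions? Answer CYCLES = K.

[0] i0/i1  add.ALU+ld.MEM  -- dual
[1] i2/i3  beq.BR+or.ALU  -- dual
[2] i4/i5  st.MEM+mulh.MUL  -- dual
[3] i6  beq.BR  -- no-port BR/BR
[4] i7  beq.BR  -- no-port BR/BR
[5] i8/i9  blt.BR+xor.ALU  -- dual
[6] i10  xor.ALU  -- RAW r2
[7] i11  or.ALU  -- tail

CYCLES = 8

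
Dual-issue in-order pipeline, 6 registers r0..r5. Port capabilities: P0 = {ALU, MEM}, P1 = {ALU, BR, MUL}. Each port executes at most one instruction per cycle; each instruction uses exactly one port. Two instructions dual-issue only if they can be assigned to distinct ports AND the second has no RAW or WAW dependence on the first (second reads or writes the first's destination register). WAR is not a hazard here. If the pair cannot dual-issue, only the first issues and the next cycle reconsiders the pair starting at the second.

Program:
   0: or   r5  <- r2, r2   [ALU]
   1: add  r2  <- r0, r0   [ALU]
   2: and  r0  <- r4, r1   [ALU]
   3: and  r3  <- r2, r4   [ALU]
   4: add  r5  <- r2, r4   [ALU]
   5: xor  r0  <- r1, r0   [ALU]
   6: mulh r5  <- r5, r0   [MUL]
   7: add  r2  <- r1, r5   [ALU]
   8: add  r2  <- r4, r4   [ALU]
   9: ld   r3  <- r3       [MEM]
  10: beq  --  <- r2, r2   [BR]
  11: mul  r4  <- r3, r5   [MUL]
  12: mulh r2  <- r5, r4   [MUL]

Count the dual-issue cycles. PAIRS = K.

PAIRS = 4

t=0 i0&i1:or add ; pair
t=1 i2&i3:and and ; pair
t=2 i4&i5:add xor ; pair
t=3 i6:mulh ; RAW r5
t=4 i7:add ; WAW r2
t=5 i8&i9:add ld ; pair
t=6 i10:beq ; no-port BR/MUL
t=7 i11:mul ; no-port MUL/MUL
t=8 i12:mulh ; tail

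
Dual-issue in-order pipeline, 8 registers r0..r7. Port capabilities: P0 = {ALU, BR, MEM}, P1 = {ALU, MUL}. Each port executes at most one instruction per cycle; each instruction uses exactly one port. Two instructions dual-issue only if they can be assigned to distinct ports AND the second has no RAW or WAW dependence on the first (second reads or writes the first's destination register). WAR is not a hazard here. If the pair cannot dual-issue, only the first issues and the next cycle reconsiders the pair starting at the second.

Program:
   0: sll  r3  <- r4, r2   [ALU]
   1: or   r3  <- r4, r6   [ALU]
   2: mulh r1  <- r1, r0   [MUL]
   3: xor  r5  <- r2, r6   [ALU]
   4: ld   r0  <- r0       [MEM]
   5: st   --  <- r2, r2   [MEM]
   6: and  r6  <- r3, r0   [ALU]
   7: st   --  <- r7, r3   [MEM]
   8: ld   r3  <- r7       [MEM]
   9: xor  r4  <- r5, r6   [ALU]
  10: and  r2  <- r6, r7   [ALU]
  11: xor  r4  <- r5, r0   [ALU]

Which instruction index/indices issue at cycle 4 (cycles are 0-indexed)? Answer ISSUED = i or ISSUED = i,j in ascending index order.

ISSUED = 7

[0] i0  sll.ALU  -- WAW r3
[1] i1/i2  or.ALU/mulh.MUL  -- dual
[2] i3/i4  xor.ALU/ld.MEM  -- dual
[3] i5/i6  st.MEM/and.ALU  -- dual
[4] i7  st.MEM  -- no-port MEM/MEM
[5] i8/i9  ld.MEM/xor.ALU  -- dual
[6] i10/i11  and.ALU/xor.ALU  -- dual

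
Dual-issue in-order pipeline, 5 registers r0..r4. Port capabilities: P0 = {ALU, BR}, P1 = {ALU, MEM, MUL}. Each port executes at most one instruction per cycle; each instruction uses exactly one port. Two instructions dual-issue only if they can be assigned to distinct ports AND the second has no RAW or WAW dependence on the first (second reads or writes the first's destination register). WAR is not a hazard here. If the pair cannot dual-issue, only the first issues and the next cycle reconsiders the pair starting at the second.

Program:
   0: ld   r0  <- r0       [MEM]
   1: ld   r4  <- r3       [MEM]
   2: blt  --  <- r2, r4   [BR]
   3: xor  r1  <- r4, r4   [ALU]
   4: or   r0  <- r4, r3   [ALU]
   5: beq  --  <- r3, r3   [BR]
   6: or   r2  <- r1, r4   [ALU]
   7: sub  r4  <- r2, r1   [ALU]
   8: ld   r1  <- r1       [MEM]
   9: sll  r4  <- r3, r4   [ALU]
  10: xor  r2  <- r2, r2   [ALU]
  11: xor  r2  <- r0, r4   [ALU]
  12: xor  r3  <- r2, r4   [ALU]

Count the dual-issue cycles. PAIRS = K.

PAIRS = 4

[0] i0  ld  -- no-port MEM/MEM
[1] i1  ld  -- RAW r4
[2] i2&i3  blt;xor  -- dual
[3] i4&i5  or;beq  -- dual
[4] i6  or  -- RAW r2
[5] i7&i8  sub;ld  -- dual
[6] i9&i10  sll;xor  -- dual
[7] i11  xor  -- RAW r2
[8] i12  xor  -- tail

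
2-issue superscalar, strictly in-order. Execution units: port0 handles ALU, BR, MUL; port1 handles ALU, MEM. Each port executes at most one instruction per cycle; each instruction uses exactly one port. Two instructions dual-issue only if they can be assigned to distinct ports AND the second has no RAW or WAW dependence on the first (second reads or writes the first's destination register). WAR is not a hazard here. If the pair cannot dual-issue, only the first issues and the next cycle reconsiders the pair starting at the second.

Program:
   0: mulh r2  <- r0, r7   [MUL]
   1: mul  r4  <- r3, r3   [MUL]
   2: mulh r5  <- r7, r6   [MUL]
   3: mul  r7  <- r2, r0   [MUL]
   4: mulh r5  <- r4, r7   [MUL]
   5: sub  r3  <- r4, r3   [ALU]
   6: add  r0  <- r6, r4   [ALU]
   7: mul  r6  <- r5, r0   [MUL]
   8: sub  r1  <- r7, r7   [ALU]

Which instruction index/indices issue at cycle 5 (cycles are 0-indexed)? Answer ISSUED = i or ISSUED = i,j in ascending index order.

  cy0 -> i0 (mulh) no-port MUL/MUL
  cy1 -> i1 (mul) no-port MUL/MUL
  cy2 -> i2 (mulh) no-port MUL/MUL
  cy3 -> i3 (mul) no-port MUL/MUL
  cy4 -> i4&i5 (mulh;sub) pair
  cy5 -> i6 (add) RAW r0
  cy6 -> i7&i8 (mul;sub) pair

ISSUED = 6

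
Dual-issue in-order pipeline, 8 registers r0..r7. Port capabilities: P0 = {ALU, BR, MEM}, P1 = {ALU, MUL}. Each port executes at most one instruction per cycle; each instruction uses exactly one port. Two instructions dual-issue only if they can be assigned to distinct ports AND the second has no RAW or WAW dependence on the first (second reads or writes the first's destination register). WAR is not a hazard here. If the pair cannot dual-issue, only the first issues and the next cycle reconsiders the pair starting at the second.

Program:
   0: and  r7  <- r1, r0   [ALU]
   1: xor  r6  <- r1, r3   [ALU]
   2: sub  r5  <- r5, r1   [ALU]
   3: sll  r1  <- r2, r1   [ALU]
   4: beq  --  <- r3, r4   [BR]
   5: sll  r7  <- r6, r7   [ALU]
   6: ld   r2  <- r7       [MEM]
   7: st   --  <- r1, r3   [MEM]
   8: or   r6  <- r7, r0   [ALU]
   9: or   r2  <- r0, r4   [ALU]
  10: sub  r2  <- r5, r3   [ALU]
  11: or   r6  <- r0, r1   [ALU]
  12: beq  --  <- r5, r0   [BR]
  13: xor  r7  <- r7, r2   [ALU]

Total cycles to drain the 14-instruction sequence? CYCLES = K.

CYCLES = 8

c0: i0,i1 and;xor  2-wide
c1: i2,i3 sub;sll  2-wide
c2: i4,i5 beq;sll  2-wide
c3: i6 ld  no-port MEM/MEM
c4: i7,i8 st;or  2-wide
c5: i9 or  WAW r2
c6: i10,i11 sub;or  2-wide
c7: i12,i13 beq;xor  2-wide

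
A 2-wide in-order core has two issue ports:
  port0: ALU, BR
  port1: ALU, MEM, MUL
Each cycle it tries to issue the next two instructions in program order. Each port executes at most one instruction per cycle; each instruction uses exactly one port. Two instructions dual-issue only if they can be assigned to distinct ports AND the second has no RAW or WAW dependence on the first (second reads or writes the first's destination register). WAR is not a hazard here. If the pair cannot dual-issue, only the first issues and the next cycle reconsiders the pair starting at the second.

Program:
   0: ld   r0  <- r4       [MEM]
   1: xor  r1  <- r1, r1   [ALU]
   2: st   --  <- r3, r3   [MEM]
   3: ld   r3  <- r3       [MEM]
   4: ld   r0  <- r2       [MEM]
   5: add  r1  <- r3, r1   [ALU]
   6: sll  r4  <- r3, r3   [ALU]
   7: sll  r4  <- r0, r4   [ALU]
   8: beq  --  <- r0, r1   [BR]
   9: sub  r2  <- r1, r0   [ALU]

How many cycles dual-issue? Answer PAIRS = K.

[0] i0&i1  ld xor  -- 2-wide
[1] i2  st  -- no-port MEM/MEM
[2] i3  ld  -- no-port MEM/MEM
[3] i4&i5  ld add  -- 2-wide
[4] i6  sll  -- RAW+WAW r4
[5] i7&i8  sll beq  -- 2-wide
[6] i9  sub  -- tail

PAIRS = 3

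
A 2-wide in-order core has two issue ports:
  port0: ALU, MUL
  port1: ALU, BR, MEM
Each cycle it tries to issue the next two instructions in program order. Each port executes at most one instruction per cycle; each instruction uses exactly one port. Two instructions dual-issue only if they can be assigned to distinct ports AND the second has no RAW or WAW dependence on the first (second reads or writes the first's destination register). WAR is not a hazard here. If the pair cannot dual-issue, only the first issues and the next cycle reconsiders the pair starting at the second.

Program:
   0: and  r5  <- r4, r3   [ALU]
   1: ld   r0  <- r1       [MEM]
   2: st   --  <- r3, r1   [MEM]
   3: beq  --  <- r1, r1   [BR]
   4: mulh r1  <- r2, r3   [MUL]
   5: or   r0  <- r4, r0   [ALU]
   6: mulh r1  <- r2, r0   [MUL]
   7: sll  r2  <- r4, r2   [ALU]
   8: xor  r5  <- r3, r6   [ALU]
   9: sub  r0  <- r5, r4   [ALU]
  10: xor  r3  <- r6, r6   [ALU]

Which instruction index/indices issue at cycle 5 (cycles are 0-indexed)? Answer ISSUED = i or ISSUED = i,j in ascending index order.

  cy0 -> i0,i1 (and.ALU/ld.MEM) pair
  cy1 -> i2 (st.MEM) no-port MEM/BR
  cy2 -> i3,i4 (beq.BR/mulh.MUL) pair
  cy3 -> i5 (or.ALU) RAW r0
  cy4 -> i6,i7 (mulh.MUL/sll.ALU) pair
  cy5 -> i8 (xor.ALU) RAW r5
  cy6 -> i9,i10 (sub.ALU/xor.ALU) pair

ISSUED = 8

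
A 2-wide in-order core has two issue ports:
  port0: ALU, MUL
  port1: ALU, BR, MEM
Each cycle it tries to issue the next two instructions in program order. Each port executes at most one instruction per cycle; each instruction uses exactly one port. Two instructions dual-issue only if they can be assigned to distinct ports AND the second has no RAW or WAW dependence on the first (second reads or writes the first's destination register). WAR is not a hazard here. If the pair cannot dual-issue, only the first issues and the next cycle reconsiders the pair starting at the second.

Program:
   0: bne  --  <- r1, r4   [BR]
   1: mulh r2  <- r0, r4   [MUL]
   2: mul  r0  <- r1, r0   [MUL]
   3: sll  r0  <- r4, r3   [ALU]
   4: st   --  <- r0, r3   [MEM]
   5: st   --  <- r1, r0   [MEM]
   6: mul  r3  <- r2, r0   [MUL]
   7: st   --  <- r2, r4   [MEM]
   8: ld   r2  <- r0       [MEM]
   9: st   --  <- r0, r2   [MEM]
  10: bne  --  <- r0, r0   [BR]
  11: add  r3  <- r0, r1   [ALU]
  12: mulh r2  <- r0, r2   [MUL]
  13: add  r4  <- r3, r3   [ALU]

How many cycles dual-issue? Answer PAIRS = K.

PAIRS = 4

0. bne/mulh @i0+i1  | pair
1. mul @i2  | WAW r0
2. sll @i3  | RAW r0
3. st @i4  | no-port MEM/MEM
4. st/mul @i5+i6  | pair
5. st @i7  | no-port MEM/MEM
6. ld @i8  | no-port MEM/MEM
7. st @i9  | no-port MEM/BR
8. bne/add @i10+i11  | pair
9. mulh/add @i12+i13  | pair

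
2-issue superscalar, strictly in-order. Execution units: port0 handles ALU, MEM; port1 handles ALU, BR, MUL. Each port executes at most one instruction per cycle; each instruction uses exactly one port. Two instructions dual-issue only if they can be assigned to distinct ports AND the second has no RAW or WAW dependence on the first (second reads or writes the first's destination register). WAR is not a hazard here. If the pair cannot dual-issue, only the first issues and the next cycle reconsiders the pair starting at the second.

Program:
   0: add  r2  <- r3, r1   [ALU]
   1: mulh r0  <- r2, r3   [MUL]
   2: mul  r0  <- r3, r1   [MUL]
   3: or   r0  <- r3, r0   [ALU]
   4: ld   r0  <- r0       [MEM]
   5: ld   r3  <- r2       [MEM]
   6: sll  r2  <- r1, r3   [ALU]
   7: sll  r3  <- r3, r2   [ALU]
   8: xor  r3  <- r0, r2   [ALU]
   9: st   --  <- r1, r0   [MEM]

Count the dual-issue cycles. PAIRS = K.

  cy0 -> i0 (add) RAW r2
  cy1 -> i1 (mulh) no-port MUL/MUL
  cy2 -> i2 (mul) RAW+WAW r0
  cy3 -> i3 (or) RAW+WAW r0
  cy4 -> i4 (ld) no-port MEM/MEM
  cy5 -> i5 (ld) RAW r3
  cy6 -> i6 (sll) RAW r2
  cy7 -> i7 (sll) WAW r3
  cy8 -> i8+i9 (xor;st) dual

PAIRS = 1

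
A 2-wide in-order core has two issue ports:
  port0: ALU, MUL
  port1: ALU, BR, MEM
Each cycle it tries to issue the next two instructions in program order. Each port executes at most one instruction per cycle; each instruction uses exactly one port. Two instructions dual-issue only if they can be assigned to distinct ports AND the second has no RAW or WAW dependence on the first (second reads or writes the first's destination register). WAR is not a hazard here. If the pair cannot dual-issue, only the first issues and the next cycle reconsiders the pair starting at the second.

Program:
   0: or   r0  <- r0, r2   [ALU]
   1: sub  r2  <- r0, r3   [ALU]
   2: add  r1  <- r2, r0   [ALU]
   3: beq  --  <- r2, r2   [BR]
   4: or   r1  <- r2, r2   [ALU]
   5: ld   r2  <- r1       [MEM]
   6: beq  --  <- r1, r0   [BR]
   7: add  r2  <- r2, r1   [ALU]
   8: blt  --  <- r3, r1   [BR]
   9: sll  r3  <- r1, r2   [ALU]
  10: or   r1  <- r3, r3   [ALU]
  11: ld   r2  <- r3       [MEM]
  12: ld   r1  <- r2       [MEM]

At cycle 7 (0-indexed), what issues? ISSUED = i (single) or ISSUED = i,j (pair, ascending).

0. or @i0  | RAW r0
1. sub @i1  | RAW r2
2. add+beq @i2/i3  | dual
3. or @i4  | RAW r1
4. ld @i5  | no-port MEM/BR
5. beq+add @i6/i7  | dual
6. blt+sll @i8/i9  | dual
7. or+ld @i10/i11  | dual
8. ld @i12  | tail

ISSUED = 10,11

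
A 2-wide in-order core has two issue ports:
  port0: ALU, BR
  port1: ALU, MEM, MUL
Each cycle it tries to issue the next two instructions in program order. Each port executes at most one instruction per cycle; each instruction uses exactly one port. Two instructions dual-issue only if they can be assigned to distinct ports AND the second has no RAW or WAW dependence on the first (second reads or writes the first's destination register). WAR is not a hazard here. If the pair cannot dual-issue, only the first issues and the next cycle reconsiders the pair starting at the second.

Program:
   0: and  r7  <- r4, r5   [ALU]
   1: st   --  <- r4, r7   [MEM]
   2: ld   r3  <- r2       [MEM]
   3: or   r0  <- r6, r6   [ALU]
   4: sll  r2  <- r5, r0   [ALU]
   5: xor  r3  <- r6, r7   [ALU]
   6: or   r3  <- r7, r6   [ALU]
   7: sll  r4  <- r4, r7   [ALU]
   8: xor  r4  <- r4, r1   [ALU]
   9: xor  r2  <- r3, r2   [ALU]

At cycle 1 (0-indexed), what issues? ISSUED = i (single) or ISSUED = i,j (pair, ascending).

[0] i0  and.ALU  -- RAW r7
[1] i1  st.MEM  -- no-port MEM/MEM
[2] i2/i3  ld.MEM or.ALU  -- dual
[3] i4/i5  sll.ALU xor.ALU  -- dual
[4] i6/i7  or.ALU sll.ALU  -- dual
[5] i8/i9  xor.ALU xor.ALU  -- dual

ISSUED = 1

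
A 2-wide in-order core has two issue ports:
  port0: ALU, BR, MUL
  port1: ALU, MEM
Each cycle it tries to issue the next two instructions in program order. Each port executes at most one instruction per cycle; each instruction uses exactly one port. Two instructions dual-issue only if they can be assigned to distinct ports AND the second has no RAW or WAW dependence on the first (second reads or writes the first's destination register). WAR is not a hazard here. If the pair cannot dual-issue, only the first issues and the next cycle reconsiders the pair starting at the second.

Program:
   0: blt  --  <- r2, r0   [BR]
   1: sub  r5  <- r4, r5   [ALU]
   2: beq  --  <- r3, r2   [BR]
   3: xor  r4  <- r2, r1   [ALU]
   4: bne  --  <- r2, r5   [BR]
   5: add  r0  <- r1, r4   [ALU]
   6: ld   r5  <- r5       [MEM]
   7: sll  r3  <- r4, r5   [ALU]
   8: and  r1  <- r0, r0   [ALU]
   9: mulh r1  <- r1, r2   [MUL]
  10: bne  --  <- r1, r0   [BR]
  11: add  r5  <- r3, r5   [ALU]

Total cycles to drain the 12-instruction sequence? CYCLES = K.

c0: i0/i1 blt+sub  2-wide
c1: i2/i3 beq+xor  2-wide
c2: i4/i5 bne+add  2-wide
c3: i6 ld  RAW r5
c4: i7/i8 sll+and  2-wide
c5: i9 mulh  no-port MUL/BR
c6: i10/i11 bne+add  2-wide

CYCLES = 7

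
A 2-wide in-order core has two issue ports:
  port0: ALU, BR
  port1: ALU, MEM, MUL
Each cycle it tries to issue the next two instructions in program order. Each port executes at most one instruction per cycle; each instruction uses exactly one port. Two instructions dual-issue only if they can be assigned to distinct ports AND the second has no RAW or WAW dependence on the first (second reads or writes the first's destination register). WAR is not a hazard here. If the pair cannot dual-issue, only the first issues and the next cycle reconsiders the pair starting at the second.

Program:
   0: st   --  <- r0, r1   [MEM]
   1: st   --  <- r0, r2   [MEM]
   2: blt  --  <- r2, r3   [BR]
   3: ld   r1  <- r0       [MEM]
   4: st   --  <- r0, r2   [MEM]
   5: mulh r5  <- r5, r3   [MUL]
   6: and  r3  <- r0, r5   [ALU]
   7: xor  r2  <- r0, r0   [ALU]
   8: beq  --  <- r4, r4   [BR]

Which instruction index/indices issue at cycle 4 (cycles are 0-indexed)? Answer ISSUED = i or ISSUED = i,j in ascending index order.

#0 head=0: st.MEM i0 no-port MEM/MEM
#1 head=1: st.MEM blt.BR i1/i2 2-wide
#2 head=3: ld.MEM i3 no-port MEM/MEM
#3 head=4: st.MEM i4 no-port MEM/MUL
#4 head=5: mulh.MUL i5 RAW r5
#5 head=6: and.ALU xor.ALU i6/i7 2-wide
#6 head=8: beq.BR i8 tail

ISSUED = 5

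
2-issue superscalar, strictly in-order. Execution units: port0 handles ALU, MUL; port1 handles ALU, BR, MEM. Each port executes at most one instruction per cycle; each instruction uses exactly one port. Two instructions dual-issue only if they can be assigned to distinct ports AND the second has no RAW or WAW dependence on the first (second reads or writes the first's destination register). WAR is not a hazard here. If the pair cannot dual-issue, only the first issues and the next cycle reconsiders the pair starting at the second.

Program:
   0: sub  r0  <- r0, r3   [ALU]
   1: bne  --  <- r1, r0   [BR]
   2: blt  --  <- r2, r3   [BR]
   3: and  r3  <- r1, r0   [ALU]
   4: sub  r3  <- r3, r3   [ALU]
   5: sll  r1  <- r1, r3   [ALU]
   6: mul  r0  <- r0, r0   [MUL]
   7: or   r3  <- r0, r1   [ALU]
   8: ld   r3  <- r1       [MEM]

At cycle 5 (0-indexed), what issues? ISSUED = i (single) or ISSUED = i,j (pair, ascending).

c0: i0 sub.ALU  RAW r0
c1: i1 bne.BR  no-port BR/BR
c2: i2/i3 blt.BR;and.ALU  pair
c3: i4 sub.ALU  RAW r3
c4: i5/i6 sll.ALU;mul.MUL  pair
c5: i7 or.ALU  WAW r3
c6: i8 ld.MEM  tail

ISSUED = 7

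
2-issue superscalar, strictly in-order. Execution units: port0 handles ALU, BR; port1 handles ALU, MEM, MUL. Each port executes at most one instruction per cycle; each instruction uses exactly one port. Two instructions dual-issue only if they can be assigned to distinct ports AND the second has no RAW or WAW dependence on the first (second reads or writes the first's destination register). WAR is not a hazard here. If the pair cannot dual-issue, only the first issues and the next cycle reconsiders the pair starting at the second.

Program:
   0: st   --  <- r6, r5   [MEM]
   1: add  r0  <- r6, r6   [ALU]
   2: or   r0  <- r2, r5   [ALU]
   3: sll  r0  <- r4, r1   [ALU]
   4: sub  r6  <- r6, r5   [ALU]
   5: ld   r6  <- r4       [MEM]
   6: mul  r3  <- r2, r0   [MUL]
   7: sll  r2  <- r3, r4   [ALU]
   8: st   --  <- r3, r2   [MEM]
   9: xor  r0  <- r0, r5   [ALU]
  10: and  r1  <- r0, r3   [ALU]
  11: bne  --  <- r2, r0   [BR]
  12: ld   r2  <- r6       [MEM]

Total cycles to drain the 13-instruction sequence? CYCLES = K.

c0: i0/i1 st.MEM;add.ALU  dual
c1: i2 or.ALU  WAW r0
c2: i3/i4 sll.ALU;sub.ALU  dual
c3: i5 ld.MEM  no-port MEM/MUL
c4: i6 mul.MUL  RAW r3
c5: i7 sll.ALU  RAW r2
c6: i8/i9 st.MEM;xor.ALU  dual
c7: i10/i11 and.ALU;bne.BR  dual
c8: i12 ld.MEM  tail

CYCLES = 9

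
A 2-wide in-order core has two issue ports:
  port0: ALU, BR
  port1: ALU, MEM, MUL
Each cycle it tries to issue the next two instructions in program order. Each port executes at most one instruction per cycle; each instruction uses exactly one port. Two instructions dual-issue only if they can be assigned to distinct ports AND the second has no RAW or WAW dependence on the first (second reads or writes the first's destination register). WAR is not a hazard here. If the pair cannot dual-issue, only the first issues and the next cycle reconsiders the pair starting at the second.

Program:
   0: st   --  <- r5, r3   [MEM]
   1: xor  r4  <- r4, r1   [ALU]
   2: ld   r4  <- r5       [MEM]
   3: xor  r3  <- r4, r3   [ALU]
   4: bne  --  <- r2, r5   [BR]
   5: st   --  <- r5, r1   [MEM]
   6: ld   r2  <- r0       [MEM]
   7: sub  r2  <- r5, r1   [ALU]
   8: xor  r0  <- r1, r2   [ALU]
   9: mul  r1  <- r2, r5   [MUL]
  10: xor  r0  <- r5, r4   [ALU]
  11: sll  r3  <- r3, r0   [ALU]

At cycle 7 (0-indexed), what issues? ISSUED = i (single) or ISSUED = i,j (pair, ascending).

c0: i0/i1 st.MEM;xor.ALU  2-wide
c1: i2 ld.MEM  RAW r4
c2: i3/i4 xor.ALU;bne.BR  2-wide
c3: i5 st.MEM  no-port MEM/MEM
c4: i6 ld.MEM  WAW r2
c5: i7 sub.ALU  RAW r2
c6: i8/i9 xor.ALU;mul.MUL  2-wide
c7: i10 xor.ALU  RAW r0
c8: i11 sll.ALU  tail

ISSUED = 10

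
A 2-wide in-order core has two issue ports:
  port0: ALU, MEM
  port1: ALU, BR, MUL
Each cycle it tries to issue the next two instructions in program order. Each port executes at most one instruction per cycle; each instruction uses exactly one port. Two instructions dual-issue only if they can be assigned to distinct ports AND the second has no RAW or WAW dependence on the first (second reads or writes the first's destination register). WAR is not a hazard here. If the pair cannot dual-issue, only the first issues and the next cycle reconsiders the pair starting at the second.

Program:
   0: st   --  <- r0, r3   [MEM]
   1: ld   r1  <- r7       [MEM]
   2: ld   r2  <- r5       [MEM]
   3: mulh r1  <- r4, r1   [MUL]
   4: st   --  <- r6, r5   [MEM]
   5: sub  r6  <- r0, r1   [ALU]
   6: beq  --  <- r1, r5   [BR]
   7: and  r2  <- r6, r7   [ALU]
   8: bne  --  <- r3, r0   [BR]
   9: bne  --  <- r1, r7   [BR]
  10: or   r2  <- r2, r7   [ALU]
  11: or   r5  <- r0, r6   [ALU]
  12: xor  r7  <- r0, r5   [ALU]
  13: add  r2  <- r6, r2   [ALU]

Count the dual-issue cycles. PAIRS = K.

t=0 i0:st.MEM ; no-port MEM/MEM
t=1 i1:ld.MEM ; no-port MEM/MEM
t=2 i2+i3:ld.MEM+mulh.MUL ; 2-wide
t=3 i4+i5:st.MEM+sub.ALU ; 2-wide
t=4 i6+i7:beq.BR+and.ALU ; 2-wide
t=5 i8:bne.BR ; no-port BR/BR
t=6 i9+i10:bne.BR+or.ALU ; 2-wide
t=7 i11:or.ALU ; RAW r5
t=8 i12+i13:xor.ALU+add.ALU ; 2-wide

PAIRS = 5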